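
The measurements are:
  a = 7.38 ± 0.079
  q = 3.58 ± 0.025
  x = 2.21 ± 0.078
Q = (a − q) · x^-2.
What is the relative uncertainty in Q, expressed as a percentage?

Let u = a − q = 3.80. δu = √(δa² + δq²) = √(0.00624 + 0.000625) = 0.0829, so δu/u = 0.0218.
Q is then a monomial in u, x:
δQ/Q = √((δu/u)² + (-2·δx/x)²) = √(0.000475 + 0.00498) = 0.0739

7.39%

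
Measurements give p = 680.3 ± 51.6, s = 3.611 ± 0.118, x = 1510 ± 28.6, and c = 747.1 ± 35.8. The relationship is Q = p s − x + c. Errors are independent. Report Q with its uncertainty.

1694 ± 208

Let w = p·s = 2457. δw/w = √((1·δp/p)² + (1·δs/s)²) = √(0.00575 + 0.00107) = 0.0826, so δw = 203.
Q = w − x + c: δQ = √(δw² + δx² + δc²) = √(41200 + 818 + 1280) = 208
Q = 1694.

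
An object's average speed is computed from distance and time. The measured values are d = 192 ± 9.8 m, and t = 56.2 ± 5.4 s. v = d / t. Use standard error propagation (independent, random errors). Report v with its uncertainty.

3.42 ± 0.372 m/s

Products/powers → add relative errors in quadrature, weighted by exponent:
  (1·δd/d)² = (1×0.0510)² = 0.00261;  (-1·δt/t)² = (-1×0.0961)² = 0.00923
δv/v = √(0.0118) = 0.109
v = 3.42 m/s, so δv = 0.109 × 3.42 = 0.372 m/s.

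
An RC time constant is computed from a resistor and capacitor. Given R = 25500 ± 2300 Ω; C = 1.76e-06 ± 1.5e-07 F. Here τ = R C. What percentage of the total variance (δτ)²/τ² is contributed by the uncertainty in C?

(δτ/τ)² = (1·δR/R)² + (1·δC/C)²
  R term: (1×0.0902)² = 0.00814
  C term: (1×0.0852)² = 0.00726
Total = 0.0154. Share from C = 0.00726/0.0154 = 0.472.

47.2%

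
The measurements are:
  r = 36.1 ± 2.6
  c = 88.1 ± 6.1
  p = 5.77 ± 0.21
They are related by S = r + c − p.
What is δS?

6.63

Absolute uncertainties add in quadrature for a linear combination:
  (δr)² = 6.76;  (δc)² = 37.2;  (δp)² = 0.0441
δS = √(44.0) = 6.63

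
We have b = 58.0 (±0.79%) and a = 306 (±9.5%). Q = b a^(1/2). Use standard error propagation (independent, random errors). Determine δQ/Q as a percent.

Since Q is a product/quotient, work with relative uncertainties:
  (1·δb/b)² = (1×0.00790)² = 6.24e-05;  (½·δa/a)² = (0.5×0.0950)² = 0.00226
δQ/Q = √(0.00232) = 0.0482

4.82%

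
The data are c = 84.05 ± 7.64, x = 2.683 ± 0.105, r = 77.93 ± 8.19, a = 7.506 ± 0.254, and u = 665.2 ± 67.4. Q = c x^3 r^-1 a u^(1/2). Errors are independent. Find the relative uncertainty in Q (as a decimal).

0.192

Since Q is a product/quotient, work with relative uncertainties:
  (1·δc/c)² = (1×0.0909)² = 0.00826;  (3·δx/x)² = (3×0.0391)² = 0.0138;  (-1·δr/r)² = (-1×0.105)² = 0.0110;  (1·δa/a)² = (1×0.0338)² = 0.00115;  (½·δu/u)² = (0.5×0.101)² = 0.00257
δQ/Q = √(0.0368) = 0.192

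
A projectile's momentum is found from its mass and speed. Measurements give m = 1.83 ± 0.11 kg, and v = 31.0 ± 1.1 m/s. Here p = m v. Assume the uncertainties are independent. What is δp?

Each factor contributes (exponent × relative error)² to (δp/p)²:
  (1·δm/m)² = (1×0.0601)² = 0.00361;  (1·δv/v)² = (1×0.0355)² = 0.00126
δp/p = √(0.00487) = 0.0698
p = 56.7 kg·m/s, so δp = 0.0698 × 56.7 = 3.96 kg·m/s.

3.96 kg·m/s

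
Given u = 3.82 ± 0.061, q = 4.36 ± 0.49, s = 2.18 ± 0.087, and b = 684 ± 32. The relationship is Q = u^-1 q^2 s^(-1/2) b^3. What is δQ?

2.87e+08

Q is a product of powers, so relative uncertainties combine in quadrature:
  (-1·δu/u)² = (-1×0.0160)² = 0.000255;  (2·δq/q)² = (2×0.112)² = 0.0505;  (−½·δs/s)² = (-0.5×0.0399)² = 0.000398;  (3·δb/b)² = (3×0.0468)² = 0.0197
δQ/Q = √(0.0709) = 0.266
Q = 1.08e+09, so δQ = 0.266 × 1.08e+09 = 2.87e+08.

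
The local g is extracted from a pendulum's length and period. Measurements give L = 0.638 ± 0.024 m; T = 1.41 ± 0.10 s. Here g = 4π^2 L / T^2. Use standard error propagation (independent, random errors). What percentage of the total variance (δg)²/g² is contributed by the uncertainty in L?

6.57%

(δg/g)² = (1·δL/L)² + (-2·δT/T)²
  L term: (1×0.0376)² = 0.00142
  T term: (-2×0.0709)² = 0.0201
Total = 0.0215. Share from L = 0.00142/0.0215 = 0.0657.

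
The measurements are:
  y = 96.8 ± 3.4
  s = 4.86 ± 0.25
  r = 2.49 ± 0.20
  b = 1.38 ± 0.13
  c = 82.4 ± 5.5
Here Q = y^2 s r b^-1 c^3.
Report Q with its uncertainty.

Products/powers → add relative errors in quadrature, weighted by exponent:
  (2·δy/y)² = (2×0.0351)² = 0.00493;  (1·δs/s)² = (1×0.0514)² = 0.00265;  (1·δr/r)² = (1×0.0803)² = 0.00645;  (-1·δb/b)² = (-1×0.0942)² = 0.00887;  (3·δc/c)² = (3×0.0667)² = 0.0401
δQ/Q = √(0.0630) = 0.251
Q = 4.6e+10, so δQ = 0.251 × 4.6e+10 = 1.15e+10.

(4.60 ± 1.15) × 10^10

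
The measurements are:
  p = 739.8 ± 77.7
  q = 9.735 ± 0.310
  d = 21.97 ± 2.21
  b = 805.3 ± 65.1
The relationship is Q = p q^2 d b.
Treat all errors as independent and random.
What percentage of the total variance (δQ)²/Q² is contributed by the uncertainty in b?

(δQ/Q)² = (1·δp/p)² + (2·δq/q)² + (1·δd/d)² + (1·δb/b)²
  p term: (1×0.105)² = 0.0110
  q term: (2×0.0318)² = 0.00406
  d term: (1×0.101)² = 0.0101
  b term: (1×0.0808)² = 0.00654
Total = 0.0317. Share from b = 0.00654/0.0317 = 0.206.

20.6%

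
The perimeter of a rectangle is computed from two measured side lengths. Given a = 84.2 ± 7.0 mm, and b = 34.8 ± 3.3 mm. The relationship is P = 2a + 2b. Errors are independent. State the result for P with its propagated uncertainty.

Sums and differences: (δP)² = Σ (cᵢ δxᵢ)².
  (2·δa)² = 196;  (2·δb)² = 43.6
δP = √(240) = 15.5 mm
P = 238 mm.

238 ± 15.5 mm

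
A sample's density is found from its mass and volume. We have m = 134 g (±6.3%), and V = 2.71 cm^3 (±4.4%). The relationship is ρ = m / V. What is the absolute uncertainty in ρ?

For a monomial ρ ∝ m, V^-1, fractional errors add in quadrature:
  (1·δm/m)² = (1×0.0630)² = 0.00397;  (-1·δV/V)² = (-1×0.0440)² = 0.00194
δρ/ρ = √(0.00591) = 0.0768
ρ = 49.4 g/cm^3, so δρ = 0.0768 × 49.4 = 3.80 g/cm^3.

3.80 g/cm^3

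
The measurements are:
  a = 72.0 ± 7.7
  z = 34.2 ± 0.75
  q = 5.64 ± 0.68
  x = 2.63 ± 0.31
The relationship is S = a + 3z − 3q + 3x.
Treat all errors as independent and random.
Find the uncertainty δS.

Each term contributes (cᵢ δxᵢ)² to (δS)²:
  (δa)² = 59.3;  (3·δz)² = 5.06;  (3·δq)² = 4.16;  (3·δx)² = 0.865
δS = √(69.4) = 8.33

8.33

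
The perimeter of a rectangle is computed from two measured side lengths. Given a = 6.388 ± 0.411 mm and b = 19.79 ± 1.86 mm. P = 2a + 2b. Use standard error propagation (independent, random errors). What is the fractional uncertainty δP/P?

For a sum/difference, combine absolute errors in quadrature:
  (2·δa)² = 0.676;  (2·δb)² = 13.8
δP = √(14.5) = 3.81 mm
P = 52.36 mm, so δP/P = 3.81/52.36 = 0.0728.

0.0728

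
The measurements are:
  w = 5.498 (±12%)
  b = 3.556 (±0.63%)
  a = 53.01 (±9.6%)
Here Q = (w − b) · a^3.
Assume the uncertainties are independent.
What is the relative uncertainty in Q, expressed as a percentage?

Let u = w − b = 1.942. δu = √(δw² + δb²) = √(0.435 + 0.000502) = 0.660, so δu/u = 0.340.
Q is then a monomial in u, a:
δQ/Q = √((δu/u)² + (3·δa/a)²) = √(0.116 + 0.0829) = 0.446

44.6%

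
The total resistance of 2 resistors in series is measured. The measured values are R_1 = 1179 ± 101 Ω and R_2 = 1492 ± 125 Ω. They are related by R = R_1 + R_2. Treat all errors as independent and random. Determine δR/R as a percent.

Sums and differences: (δR)² = Σ (cᵢ δxᵢ)².
  (δR_1)² = 10200;  (δR_2)² = 15600
δR = √(25800) = 161 Ω
R = 2671 Ω, so δR/R = 161/2671 = 0.0602.

6.02%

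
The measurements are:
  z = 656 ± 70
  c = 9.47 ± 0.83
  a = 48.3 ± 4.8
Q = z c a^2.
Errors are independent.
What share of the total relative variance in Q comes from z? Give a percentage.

19.4%

(δQ/Q)² = (1·δz/z)² + (1·δc/c)² + (2·δa/a)²
  z term: (1×0.107)² = 0.0114
  c term: (1×0.0876)² = 0.00768
  a term: (2×0.0994)² = 0.0395
Total = 0.0586. Share from z = 0.0114/0.0586 = 0.194.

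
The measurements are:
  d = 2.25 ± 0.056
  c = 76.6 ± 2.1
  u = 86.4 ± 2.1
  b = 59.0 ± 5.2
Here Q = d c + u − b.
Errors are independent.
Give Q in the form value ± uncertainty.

200 ± 8.50

Let p = d·c = 172. δp/p = √((1·δd/d)² + (1·δc/c)²) = √(0.000619 + 0.000752) = 0.0370, so δp = 6.38.
Q = p + u − b: δQ = √(δp² + δu² + δb²) = √(40.7 + 4.41 + 27.0) = 8.50
Q = 200.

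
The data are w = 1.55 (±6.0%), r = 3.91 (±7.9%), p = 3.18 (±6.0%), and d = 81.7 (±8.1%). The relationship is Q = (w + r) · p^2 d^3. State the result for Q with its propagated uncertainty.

(3.01 ± 0.835) × 10^7

Let u = w + r = 5.46. δu = √(δw² + δr²) = √(0.00865 + 0.0954) = 0.323, so δu/u = 0.0591.
Q is then a monomial in u, p, d:
δQ/Q = √((δu/u)² + (2·δp/p)² + (3·δd/d)²) = √(0.00349 + 0.0144 + 0.0590) = 0.277
Q = 3.01e+07, so δQ = 0.277 × 3.01e+07 = 8.35e+06.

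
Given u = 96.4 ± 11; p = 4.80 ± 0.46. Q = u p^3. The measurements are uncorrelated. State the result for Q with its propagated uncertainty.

10700 ± 3300

Relative error in a monomial: (δQ/Q)² = Σ (nᵢ · δxᵢ/xᵢ)².
  (1·δu/u)² = (1×0.114)² = 0.0130;  (3·δp/p)² = (3×0.0958)² = 0.0827
δQ/Q = √(0.0957) = 0.309
Q = 10700, so δQ = 0.309 × 10700 = 3300.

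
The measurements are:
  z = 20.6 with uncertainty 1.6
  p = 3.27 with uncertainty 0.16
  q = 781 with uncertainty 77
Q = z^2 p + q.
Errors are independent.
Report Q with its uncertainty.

2170 ± 239

Let w = z^2·p = 1390. δw/w = √((2·δz/z)² + (1·δp/p)²) = √(0.0241 + 0.00239) = 0.163, so δw = 226.
Q = w + q: δQ = √(δw² + δq²) = √(51100 + 5930) = 239
Q = 2170.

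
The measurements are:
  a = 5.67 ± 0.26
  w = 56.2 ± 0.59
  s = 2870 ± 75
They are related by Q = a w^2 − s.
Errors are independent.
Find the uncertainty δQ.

906

Let p = a·w^2 = 17900. δp/p = √((1·δa/a)² + (2·δw/w)²) = √(0.00210 + 0.000441) = 0.0504, so δp = 903.
Q = p − s: δQ = √(δp² + δs²) = √(8.16e+05 + 5620) = 906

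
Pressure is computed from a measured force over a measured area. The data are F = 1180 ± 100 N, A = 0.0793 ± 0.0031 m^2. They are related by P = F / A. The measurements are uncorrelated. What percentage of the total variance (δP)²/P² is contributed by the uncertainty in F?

82.5%

(δP/P)² = (1·δF/F)² + (-1·δA/A)²
  F term: (1×0.0847)² = 0.00718
  A term: (-1×0.0391)² = 0.00153
Total = 0.00871. Share from F = 0.00718/0.00871 = 0.825.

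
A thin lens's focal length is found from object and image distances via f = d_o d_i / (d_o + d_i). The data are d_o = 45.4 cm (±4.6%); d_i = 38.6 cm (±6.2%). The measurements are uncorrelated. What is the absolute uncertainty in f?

0.827 cm

∂f/∂d_o = (d_i/(d_o+d_i))² = 0.211;  ∂f/∂d_i = (d_o/(d_o+d_i))² = 0.292
δf = √((∂f/∂d_o · δd_o)² + (∂f/∂d_i · δd_i)²) = √(0.194 + 0.489) = 0.827 cm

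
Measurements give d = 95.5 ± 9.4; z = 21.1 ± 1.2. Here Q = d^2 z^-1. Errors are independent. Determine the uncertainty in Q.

88.6

Products/powers → add relative errors in quadrature, weighted by exponent:
  (2·δd/d)² = (2×0.0984)² = 0.0388;  (-1·δz/z)² = (-1×0.0569)² = 0.00323
δQ/Q = √(0.0420) = 0.205
Q = 432, so δQ = 0.205 × 432 = 88.6.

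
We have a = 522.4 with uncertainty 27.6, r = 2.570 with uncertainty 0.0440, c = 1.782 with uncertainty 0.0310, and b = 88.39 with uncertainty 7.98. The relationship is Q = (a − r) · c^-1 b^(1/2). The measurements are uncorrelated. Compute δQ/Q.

Let u = a − r = 519.8. δu = √(δa² + δr²) = √(762 + 0.00194) = 27.6, so δu/u = 0.0531.
Q is then a monomial in u, c, b:
δQ/Q = √((δu/u)² + (-1·δc/c)² + (½·δb/b)²) = √(0.00282 + 0.000303 + 0.00204) = 0.0718

0.0718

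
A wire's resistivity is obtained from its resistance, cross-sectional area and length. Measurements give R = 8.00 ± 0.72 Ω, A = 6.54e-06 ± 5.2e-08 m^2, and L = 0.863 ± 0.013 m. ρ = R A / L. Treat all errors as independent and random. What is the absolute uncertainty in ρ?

ρ is a product of powers, so relative uncertainties combine in quadrature:
  (1·δR/R)² = (1×0.0900)² = 0.00810;  (1·δA/A)² = (1×0.00795)² = 6.32e-05;  (-1·δL/L)² = (-1×0.0151)² = 0.000227
δρ/ρ = √(0.00839) = 0.0916
ρ = 6.06e-05 Ω·m, so δρ = 0.0916 × 6.06e-05 = 5.55e-06 Ω·m.

5.55e-06 Ω·m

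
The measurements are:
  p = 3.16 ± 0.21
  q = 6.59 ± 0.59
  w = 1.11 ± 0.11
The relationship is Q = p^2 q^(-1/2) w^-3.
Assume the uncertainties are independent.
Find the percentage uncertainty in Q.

32.9%

Relative error in a monomial: (δQ/Q)² = Σ (nᵢ · δxᵢ/xᵢ)².
  (2·δp/p)² = (2×0.0665)² = 0.0177;  (−½·δq/q)² = (-0.5×0.0895)² = 0.00200;  (-3·δw/w)² = (-3×0.0991)² = 0.0884
δQ/Q = √(0.108) = 0.329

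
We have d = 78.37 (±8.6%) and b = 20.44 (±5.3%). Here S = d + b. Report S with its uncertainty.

98.81 ± 6.83

Each term contributes (cᵢ δxᵢ)² to (δS)²:
  (δd)² = 45.4;  (δb)² = 1.17
δS = √(46.6) = 6.83
S = 98.81.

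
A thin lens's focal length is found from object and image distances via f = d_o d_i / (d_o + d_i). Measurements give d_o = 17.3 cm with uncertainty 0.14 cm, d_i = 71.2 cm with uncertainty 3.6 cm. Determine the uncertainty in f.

0.165 cm

∂f/∂d_o = (d_i/(d_o+d_i))² = 0.647;  ∂f/∂d_i = (d_o/(d_o+d_i))² = 0.0382
δf = √((∂f/∂d_o · δd_o)² + (∂f/∂d_i · δd_i)²) = √(0.00821 + 0.0189) = 0.165 cm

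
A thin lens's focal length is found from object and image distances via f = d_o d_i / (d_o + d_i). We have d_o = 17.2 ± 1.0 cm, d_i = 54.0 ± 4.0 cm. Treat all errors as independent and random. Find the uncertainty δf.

∂f/∂d_o = (d_i/(d_o+d_i))² = 0.575;  ∂f/∂d_i = (d_o/(d_o+d_i))² = 0.0584
δf = √((∂f/∂d_o · δd_o)² + (∂f/∂d_i · δd_i)²) = √(0.331 + 0.0545) = 0.621 cm

0.621 cm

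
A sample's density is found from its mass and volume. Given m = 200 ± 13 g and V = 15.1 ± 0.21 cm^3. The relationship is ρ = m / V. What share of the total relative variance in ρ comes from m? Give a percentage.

(δρ/ρ)² = (1·δm/m)² + (-1·δV/V)²
  m term: (1×0.0650)² = 0.00423
  V term: (-1×0.0139)² = 0.000193
Total = 0.00442. Share from m = 0.00423/0.00442 = 0.956.

95.6%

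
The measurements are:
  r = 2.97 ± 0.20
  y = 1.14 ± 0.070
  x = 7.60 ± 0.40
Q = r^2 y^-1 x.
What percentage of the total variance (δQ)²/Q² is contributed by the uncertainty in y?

15.3%

(δQ/Q)² = (2·δr/r)² + (-1·δy/y)² + (1·δx/x)²
  r term: (2×0.0673)² = 0.0181
  y term: (-1×0.0614)² = 0.00377
  x term: (1×0.0526)² = 0.00277
Total = 0.0247. Share from y = 0.00377/0.0247 = 0.153.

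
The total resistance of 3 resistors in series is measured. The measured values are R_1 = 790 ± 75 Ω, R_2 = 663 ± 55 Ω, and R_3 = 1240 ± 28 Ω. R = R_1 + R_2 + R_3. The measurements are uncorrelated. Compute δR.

97.1 Ω

R is a linear combination, so absolute uncertainties add in quadrature:
  (δR_1)² = 5620;  (δR_2)² = 3020;  (δR_3)² = 784
δR = √(9430) = 97.1 Ω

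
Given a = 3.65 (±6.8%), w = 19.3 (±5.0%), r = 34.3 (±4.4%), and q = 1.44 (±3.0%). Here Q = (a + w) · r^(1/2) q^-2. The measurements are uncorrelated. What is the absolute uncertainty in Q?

Let u = a + w = 22.9. δu = √(δa² + δw²) = √(0.0616 + 0.931) = 0.996, so δu/u = 0.0434.
Q is then a monomial in u, r, q:
δQ/Q = √((δu/u)² + (½·δr/r)² + (-2·δq/q)²) = √(0.00188 + 0.000484 + 0.00360) = 0.0773
Q = 64.8, so δQ = 0.0773 × 64.8 = 5.01.

5.01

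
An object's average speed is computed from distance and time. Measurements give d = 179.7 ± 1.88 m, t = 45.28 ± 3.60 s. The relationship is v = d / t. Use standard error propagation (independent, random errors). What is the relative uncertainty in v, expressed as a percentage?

Products/powers → add relative errors in quadrature, weighted by exponent:
  (1·δd/d)² = (1×0.0105)² = 0.000109;  (-1·δt/t)² = (-1×0.0795)² = 0.00632
δv/v = √(0.00643) = 0.0802

8.02%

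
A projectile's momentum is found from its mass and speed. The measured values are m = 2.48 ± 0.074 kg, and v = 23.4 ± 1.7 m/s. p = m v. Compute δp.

4.56 kg·m/s

p is a product of powers, so relative uncertainties combine in quadrature:
  (1·δm/m)² = (1×0.0298)² = 0.000890;  (1·δv/v)² = (1×0.0726)² = 0.00528
δp/p = √(0.00617) = 0.0785
p = 58.0 kg·m/s, so δp = 0.0785 × 58.0 = 4.56 kg·m/s.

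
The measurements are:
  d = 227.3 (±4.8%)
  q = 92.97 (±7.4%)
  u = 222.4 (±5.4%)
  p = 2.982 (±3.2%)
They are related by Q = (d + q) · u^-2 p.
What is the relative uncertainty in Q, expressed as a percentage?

Let w = d + q = 320.3. δw = √(δd² + δq²) = √(119 + 47.3) = 12.9, so δw/w = 0.0403.
Q is then a monomial in w, u, p:
δQ/Q = √((δw/w)² + (-2·δu/u)² + (1·δp/p)²) = √(0.00162 + 0.0117 + 0.00102) = 0.120

12.0%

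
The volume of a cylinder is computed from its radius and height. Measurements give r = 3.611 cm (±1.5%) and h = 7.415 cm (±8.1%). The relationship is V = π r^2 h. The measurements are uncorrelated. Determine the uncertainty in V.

26.2 cm^3

Each factor contributes (exponent × relative error)² to (δV/V)²:
  (2·δr/r)² = (2×0.0150)² = 0.000900;  (1·δh/h)² = (1×0.0810)² = 0.00656
δV/V = √(0.00746) = 0.0864
V = 303.7 cm^3, so δV = 0.0864 × 303.7 = 26.2 cm^3.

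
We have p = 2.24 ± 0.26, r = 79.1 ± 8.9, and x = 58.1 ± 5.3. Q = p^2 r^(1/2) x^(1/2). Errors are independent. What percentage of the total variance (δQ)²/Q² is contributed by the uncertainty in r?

5.35%

(δQ/Q)² = (2·δp/p)² + (½·δr/r)² + (½·δx/x)²
  p term: (2×0.116)² = 0.0539
  r term: (0.5×0.113)² = 0.00316
  x term: (0.5×0.0912)² = 0.00208
Total = 0.0591. Share from r = 0.00316/0.0591 = 0.0535.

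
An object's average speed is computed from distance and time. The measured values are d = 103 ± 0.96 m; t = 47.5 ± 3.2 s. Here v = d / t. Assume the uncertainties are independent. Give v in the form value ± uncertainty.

v is a product of powers, so relative uncertainties combine in quadrature:
  (1·δd/d)² = (1×0.00932)² = 8.69e-05;  (-1·δt/t)² = (-1×0.0674)² = 0.00454
δv/v = √(0.00463) = 0.0680
v = 2.17 m/s, so δv = 0.0680 × 2.17 = 0.147 m/s.

2.17 ± 0.147 m/s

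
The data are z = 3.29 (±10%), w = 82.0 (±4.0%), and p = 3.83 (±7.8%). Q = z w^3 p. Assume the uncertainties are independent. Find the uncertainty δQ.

Q is a product of powers, so relative uncertainties combine in quadrature:
  (1·δz/z)² = (1×0.100)² = 0.0100;  (3·δw/w)² = (3×0.0400)² = 0.0144;  (1·δp/p)² = (1×0.0780)² = 0.00608
δQ/Q = √(0.0305) = 0.175
Q = 6.95e+06, so δQ = 0.175 × 6.95e+06 = 1.21e+06.

1.21e+06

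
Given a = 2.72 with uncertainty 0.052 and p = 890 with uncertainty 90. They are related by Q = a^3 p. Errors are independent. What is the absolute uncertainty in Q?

Products/powers → add relative errors in quadrature, weighted by exponent:
  (3·δa/a)² = (3×0.0191)² = 0.00329;  (1·δp/p)² = (1×0.101)² = 0.0102
δQ/Q = √(0.0135) = 0.116
Q = 17900, so δQ = 0.116 × 17900 = 2080.

2080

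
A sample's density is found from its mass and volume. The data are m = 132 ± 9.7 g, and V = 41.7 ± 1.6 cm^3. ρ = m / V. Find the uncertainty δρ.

0.262 g/cm^3

Each factor contributes (exponent × relative error)² to (δρ/ρ)²:
  (1·δm/m)² = (1×0.0735)² = 0.00540;  (-1·δV/V)² = (-1×0.0384)² = 0.00147
δρ/ρ = √(0.00687) = 0.0829
ρ = 3.17 g/cm^3, so δρ = 0.0829 × 3.17 = 0.262 g/cm^3.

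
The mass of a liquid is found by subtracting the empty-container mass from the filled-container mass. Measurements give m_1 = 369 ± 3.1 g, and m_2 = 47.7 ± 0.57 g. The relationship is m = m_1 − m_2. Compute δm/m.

0.00981

m is a linear combination, so absolute uncertainties add in quadrature:
  (δm_1)² = 9.61;  (δm_2)² = 0.325
δm = √(9.93) = 3.15 g
m = 321 g, so δm/m = 3.15/321 = 0.00981.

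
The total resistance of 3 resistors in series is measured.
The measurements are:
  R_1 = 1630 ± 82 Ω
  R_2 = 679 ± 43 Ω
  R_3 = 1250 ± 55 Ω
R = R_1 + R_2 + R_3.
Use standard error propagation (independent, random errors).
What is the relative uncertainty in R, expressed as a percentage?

For a sum/difference, combine absolute errors in quadrature:
  (δR_1)² = 6720;  (δR_2)² = 1850;  (δR_3)² = 3020
δR = √(11600) = 108 Ω
R = 3560 Ω, so δR/R = 108/3560 = 0.0303.

3.03%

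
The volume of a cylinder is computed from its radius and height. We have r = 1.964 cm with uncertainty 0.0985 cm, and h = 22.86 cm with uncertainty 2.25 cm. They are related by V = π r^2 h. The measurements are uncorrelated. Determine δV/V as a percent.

Each factor contributes (exponent × relative error)² to (δV/V)²:
  (2·δr/r)² = (2×0.0502)² = 0.0101;  (1·δh/h)² = (1×0.0984)² = 0.00969
δV/V = √(0.0197) = 0.141

14.1%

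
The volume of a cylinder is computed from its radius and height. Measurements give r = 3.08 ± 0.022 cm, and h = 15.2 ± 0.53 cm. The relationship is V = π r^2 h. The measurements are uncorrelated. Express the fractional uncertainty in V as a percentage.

For a monomial V ∝ r^2, h, fractional errors add in quadrature:
  (2·δr/r)² = (2×0.00714)² = 0.000204;  (1·δh/h)² = (1×0.0349)² = 0.00122
δV/V = √(0.00142) = 0.0377

3.77%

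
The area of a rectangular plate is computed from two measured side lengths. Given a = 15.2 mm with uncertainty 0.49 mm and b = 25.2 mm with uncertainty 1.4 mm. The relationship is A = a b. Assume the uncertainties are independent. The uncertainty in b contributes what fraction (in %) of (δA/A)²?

74.8%

(δA/A)² = (1·δa/a)² + (1·δb/b)²
  a term: (1×0.0322)² = 0.00104
  b term: (1×0.0556)² = 0.00309
Total = 0.00413. Share from b = 0.00309/0.00413 = 0.748.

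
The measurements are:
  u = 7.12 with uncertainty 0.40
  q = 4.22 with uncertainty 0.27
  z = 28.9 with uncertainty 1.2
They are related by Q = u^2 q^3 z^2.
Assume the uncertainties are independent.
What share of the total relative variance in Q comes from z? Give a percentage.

12.2%

(δQ/Q)² = (2·δu/u)² + (3·δq/q)² + (2·δz/z)²
  u term: (2×0.0562)² = 0.0126
  q term: (3×0.0640)² = 0.0368
  z term: (2×0.0415)² = 0.00690
Total = 0.0564. Share from z = 0.00690/0.0564 = 0.122.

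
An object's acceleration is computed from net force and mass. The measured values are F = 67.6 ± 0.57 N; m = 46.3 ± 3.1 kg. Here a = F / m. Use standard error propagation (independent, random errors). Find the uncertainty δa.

a is a product of powers, so relative uncertainties combine in quadrature:
  (1·δF/F)² = (1×0.00843)² = 7.11e-05;  (-1·δm/m)² = (-1×0.0670)² = 0.00448
δa/a = √(0.00455) = 0.0675
a = 1.46 m/s^2, so δa = 0.0675 × 1.46 = 0.0985 m/s^2.

0.0985 m/s^2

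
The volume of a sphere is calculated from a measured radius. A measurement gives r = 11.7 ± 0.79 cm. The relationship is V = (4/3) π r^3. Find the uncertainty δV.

1360 cm^3

Each factor contributes (exponent × relative error)² to (δV/V)²:
  (3·δr/r)² = (3×0.0675)² = 0.0410
δV/V = √(0.0410) = 0.203
V = 6710 cm^3, so δV = 0.203 × 6710 = 1360 cm^3.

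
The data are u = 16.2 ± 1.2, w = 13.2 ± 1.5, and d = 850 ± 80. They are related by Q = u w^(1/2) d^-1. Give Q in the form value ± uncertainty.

Each factor contributes (exponent × relative error)² to (δQ/Q)²:
  (1·δu/u)² = (1×0.0741)² = 0.00549;  (½·δw/w)² = (0.5×0.114)² = 0.00323;  (-1·δd/d)² = (-1×0.0941)² = 0.00886
δQ/Q = √(0.0176) = 0.133
Q = 0.0692, so δQ = 0.133 × 0.0692 = 0.00918.

0.0692 ± 0.00918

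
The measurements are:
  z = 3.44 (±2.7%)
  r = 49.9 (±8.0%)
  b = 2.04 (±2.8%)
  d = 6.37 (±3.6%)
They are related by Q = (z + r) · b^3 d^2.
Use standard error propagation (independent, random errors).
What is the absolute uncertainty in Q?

2450

Let u = z + r = 53.3. δu = √(δz² + δr²) = √(0.00863 + 15.9) = 3.99, so δu/u = 0.0749.
Q is then a monomial in u, b, d:
δQ/Q = √((δu/u)² + (3·δb/b)² + (2·δd/d)²) = √(0.00560 + 0.00706 + 0.00518) = 0.134
Q = 18400, so δQ = 0.134 × 18400 = 2450.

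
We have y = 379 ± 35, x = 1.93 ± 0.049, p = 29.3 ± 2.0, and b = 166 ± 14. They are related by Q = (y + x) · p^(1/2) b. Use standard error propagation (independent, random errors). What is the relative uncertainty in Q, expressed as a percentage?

12.9%

Let u = y + x = 381. δu = √(δy² + δx²) = √(1220 + 0.00240) = 35.0, so δu/u = 0.0919.
Q is then a monomial in u, p, b:
δQ/Q = √((δu/u)² + (½·δp/p)² + (1·δb/b)²) = √(0.00844 + 0.00116 + 0.00711) = 0.129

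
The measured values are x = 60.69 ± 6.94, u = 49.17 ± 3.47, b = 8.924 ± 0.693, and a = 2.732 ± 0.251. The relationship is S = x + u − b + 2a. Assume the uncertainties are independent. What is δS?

7.81

Sums and differences: (δS)² = Σ (cᵢ δxᵢ)².
  (δx)² = 48.2;  (δu)² = 12.0;  (δb)² = 0.480;  (2·δa)² = 0.252
δS = √(60.9) = 7.81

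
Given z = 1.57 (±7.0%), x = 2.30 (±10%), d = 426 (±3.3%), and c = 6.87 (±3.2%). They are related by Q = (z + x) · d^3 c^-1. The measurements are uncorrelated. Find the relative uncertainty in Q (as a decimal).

Let u = z + x = 3.87. δu = √(δz² + δx²) = √(0.0121 + 0.0529) = 0.255, so δu/u = 0.0659.
Q is then a monomial in u, d, c:
δQ/Q = √((δu/u)² + (3·δd/d)² + (-1·δc/c)²) = √(0.00434 + 0.00980 + 0.00102) = 0.123

0.123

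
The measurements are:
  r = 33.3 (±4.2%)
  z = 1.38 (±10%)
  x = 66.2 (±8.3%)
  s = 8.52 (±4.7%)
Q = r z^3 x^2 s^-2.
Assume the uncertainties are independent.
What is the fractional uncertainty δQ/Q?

0.358

Relative error in a monomial: (δQ/Q)² = Σ (nᵢ · δxᵢ/xᵢ)².
  (1·δr/r)² = (1×0.0420)² = 0.00176;  (3·δz/z)² = (3×0.100)² = 0.0900;  (2·δx/x)² = (2×0.0830)² = 0.0276;  (-2·δs/s)² = (-2×0.0470)² = 0.00884
δQ/Q = √(0.128) = 0.358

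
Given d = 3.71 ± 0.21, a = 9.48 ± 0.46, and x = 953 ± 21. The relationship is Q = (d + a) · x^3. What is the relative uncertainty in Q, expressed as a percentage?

Let u = d + a = 13.2. δu = √(δd² + δa²) = √(0.0441 + 0.212) = 0.506, so δu/u = 0.0383.
Q is then a monomial in u, x:
δQ/Q = √((δu/u)² + (3·δx/x)²) = √(0.00147 + 0.00437) = 0.0764

7.64%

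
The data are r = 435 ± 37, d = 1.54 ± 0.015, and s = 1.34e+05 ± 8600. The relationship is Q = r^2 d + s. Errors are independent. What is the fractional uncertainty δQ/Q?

Let p = r^2·d = 2.91e+05. δp/p = √((2·δr/r)² + (1·δd/d)²) = √(0.0289 + 9.49e-05) = 0.170, so δp = 49700.
Q = p + s: δQ = √(δp² + δs²) = √(2.47e+09 + 7.4e+07) = 50400
Q = 4.25e+05, so δQ/Q = 50400/4.25e+05 = 0.118.

0.118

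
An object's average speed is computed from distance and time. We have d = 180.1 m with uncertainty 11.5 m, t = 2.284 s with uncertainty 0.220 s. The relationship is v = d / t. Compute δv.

9.11 m/s

Since v is a product/quotient, work with relative uncertainties:
  (1·δd/d)² = (1×0.0639)² = 0.00408;  (-1·δt/t)² = (-1×0.0963)² = 0.00928
δv/v = √(0.0134) = 0.116
v = 78.85 m/s, so δv = 0.116 × 78.85 = 9.11 m/s.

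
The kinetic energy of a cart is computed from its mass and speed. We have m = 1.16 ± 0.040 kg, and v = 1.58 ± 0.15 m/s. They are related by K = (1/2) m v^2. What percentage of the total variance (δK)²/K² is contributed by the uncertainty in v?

96.8%

(δK/K)² = (1·δm/m)² + (2·δv/v)²
  m term: (1×0.0345)² = 0.00119
  v term: (2×0.0949)² = 0.0361
Total = 0.0372. Share from v = 0.0361/0.0372 = 0.968.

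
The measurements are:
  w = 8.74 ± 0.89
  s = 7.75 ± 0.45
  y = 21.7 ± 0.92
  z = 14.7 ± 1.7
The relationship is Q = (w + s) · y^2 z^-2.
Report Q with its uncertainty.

Let u = w + s = 16.5. δu = √(δw² + δs²) = √(0.792 + 0.203) = 0.997, so δu/u = 0.0605.
Q is then a monomial in u, y, z:
δQ/Q = √((δu/u)² + (2·δy/y)² + (-2·δz/z)²) = √(0.00366 + 0.00719 + 0.0535) = 0.254
Q = 35.9, so δQ = 0.254 × 35.9 = 9.12.

35.9 ± 9.12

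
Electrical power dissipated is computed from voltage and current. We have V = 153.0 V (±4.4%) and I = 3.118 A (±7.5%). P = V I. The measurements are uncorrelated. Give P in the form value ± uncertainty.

Relative error in a monomial: (δP/P)² = Σ (nᵢ · δxᵢ/xᵢ)².
  (1·δV/V)² = (1×0.0440)² = 0.00194;  (1·δI/I)² = (1×0.0750)² = 0.00562
δP/P = √(0.00756) = 0.0870
P = 477.1 W, so δP = 0.0870 × 477.1 = 41.5 W.

477.1 ± 41.5 W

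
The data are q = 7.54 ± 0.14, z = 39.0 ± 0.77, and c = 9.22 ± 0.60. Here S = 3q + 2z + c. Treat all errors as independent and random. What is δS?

Each term contributes (cᵢ δxᵢ)² to (δS)²:
  (3·δq)² = 0.176;  (2·δz)² = 2.37;  (δc)² = 0.360
δS = √(2.91) = 1.71

1.71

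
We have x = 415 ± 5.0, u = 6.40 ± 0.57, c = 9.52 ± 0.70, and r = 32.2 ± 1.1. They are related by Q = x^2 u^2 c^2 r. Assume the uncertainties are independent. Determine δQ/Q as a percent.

Products/powers → add relative errors in quadrature, weighted by exponent:
  (2·δx/x)² = (2×0.0120)² = 0.000581;  (2·δu/u)² = (2×0.0891)² = 0.0317;  (2·δc/c)² = (2×0.0735)² = 0.0216;  (1·δr/r)² = (1×0.0342)² = 0.00117
δQ/Q = √(0.0551) = 0.235

23.5%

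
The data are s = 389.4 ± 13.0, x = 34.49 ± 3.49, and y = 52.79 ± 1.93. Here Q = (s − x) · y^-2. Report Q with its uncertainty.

0.1274 ± 0.0105

Let u = s − x = 354.9. δu = √(δs² + δx²) = √(169 + 12.2) = 13.5, so δu/u = 0.0379.
Q is then a monomial in u, y:
δQ/Q = √((δu/u)² + (-2·δy/y)²) = √(0.00144 + 0.00535) = 0.0824
Q = 0.1274, so δQ = 0.0824 × 0.1274 = 0.0105.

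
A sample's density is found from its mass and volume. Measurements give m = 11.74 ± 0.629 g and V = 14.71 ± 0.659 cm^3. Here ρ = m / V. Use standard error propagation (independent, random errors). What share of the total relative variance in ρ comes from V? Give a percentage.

(δρ/ρ)² = (1·δm/m)² + (-1·δV/V)²
  m term: (1×0.0536)² = 0.00287
  V term: (-1×0.0448)² = 0.00201
Total = 0.00488. Share from V = 0.00201/0.00488 = 0.411.

41.1%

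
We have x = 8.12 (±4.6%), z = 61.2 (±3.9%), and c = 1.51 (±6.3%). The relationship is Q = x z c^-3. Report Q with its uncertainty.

144 ± 28.6

Each factor contributes (exponent × relative error)² to (δQ/Q)²:
  (1·δx/x)² = (1×0.0460)² = 0.00212;  (1·δz/z)² = (1×0.0390)² = 0.00152;  (-3·δc/c)² = (-3×0.0630)² = 0.0357
δQ/Q = √(0.0394) = 0.198
Q = 144, so δQ = 0.198 × 144 = 28.6.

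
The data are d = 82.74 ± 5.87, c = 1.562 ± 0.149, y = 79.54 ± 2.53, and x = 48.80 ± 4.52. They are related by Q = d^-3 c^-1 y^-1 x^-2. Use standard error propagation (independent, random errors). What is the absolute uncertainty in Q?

1.79e-12

Each factor contributes (exponent × relative error)² to (δQ/Q)²:
  (-3·δd/d)² = (-3×0.0709)² = 0.0453;  (-1·δc/c)² = (-1×0.0954)² = 0.00910;  (-1·δy/y)² = (-1×0.0318)² = 0.00101;  (-2·δx/x)² = (-2×0.0926)² = 0.0343
δQ/Q = √(0.0897) = 0.300
Q = 5.967e-12, so δQ = 0.300 × 5.967e-12 = 1.79e-12.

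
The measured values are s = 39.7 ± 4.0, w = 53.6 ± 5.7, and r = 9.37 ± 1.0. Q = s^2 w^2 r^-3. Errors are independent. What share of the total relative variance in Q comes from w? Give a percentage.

24.0%

(δQ/Q)² = (2·δs/s)² + (2·δw/w)² + (-3·δr/r)²
  s term: (2×0.101)² = 0.0406
  w term: (2×0.106)² = 0.0452
  r term: (-3×0.107)² = 0.103
Total = 0.188. Share from w = 0.0452/0.188 = 0.240.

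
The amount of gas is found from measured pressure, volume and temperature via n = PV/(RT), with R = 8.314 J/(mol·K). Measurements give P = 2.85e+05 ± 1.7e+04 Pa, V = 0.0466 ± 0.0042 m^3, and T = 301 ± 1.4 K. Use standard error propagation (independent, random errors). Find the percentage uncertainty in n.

10.8%

Relative error in a monomial: (δn/n)² = Σ (nᵢ · δxᵢ/xᵢ)².
  (1·δP/P)² = (1×0.0596)² = 0.00356;  (1·δV/V)² = (1×0.0901)² = 0.00812;  (-1·δT/T)² = (-1×0.00465)² = 2.16e-05
δn/n = √(0.0117) = 0.108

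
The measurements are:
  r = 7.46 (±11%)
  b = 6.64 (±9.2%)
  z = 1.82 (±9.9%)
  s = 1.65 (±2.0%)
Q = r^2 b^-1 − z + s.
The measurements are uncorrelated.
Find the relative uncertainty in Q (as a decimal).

Let p = r^2·b^-1 = 8.38. δp/p = √((2·δr/r)² + (-1·δb/b)²) = √(0.0484 + 0.00846) = 0.238, so δp = 2.00.
Q = p − z + s: δQ = √(δp² + δz² + δs²) = √(3.99 + 0.0325 + 0.00109) = 2.01
Q = 8.21, so δQ/Q = 2.01/8.21 = 0.244.

0.244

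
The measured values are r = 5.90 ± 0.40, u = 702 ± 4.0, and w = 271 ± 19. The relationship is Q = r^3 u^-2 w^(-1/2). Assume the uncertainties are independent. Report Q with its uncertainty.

Relative error in a monomial: (δQ/Q)² = Σ (nᵢ · δxᵢ/xᵢ)².
  (3·δr/r)² = (3×0.0678)² = 0.0414;  (-2·δu/u)² = (-2×0.00570)² = 0.000130;  (−½·δw/w)² = (-0.5×0.0701)² = 0.00123
δQ/Q = √(0.0427) = 0.207
Q = 2.53e-05, so δQ = 0.207 × 2.53e-05 = 5.23e-06.

(2.53 ± 0.523) × 10^-5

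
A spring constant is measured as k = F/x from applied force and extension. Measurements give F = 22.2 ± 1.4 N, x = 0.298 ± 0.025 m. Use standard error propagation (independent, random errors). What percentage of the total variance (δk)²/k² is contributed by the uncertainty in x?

(δk/k)² = (1·δF/F)² + (-1·δx/x)²
  F term: (1×0.0631)² = 0.00398
  x term: (-1×0.0839)² = 0.00704
Total = 0.0110. Share from x = 0.00704/0.0110 = 0.639.

63.9%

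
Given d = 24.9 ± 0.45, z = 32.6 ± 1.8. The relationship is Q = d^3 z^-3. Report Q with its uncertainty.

0.446 ± 0.0777

Products/powers → add relative errors in quadrature, weighted by exponent:
  (3·δd/d)² = (3×0.0181)² = 0.00294;  (-3·δz/z)² = (-3×0.0552)² = 0.0274
δQ/Q = √(0.0304) = 0.174
Q = 0.446, so δQ = 0.174 × 0.446 = 0.0777.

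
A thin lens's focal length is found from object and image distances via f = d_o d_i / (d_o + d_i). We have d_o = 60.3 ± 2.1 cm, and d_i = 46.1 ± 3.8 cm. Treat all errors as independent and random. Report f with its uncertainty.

26.1 ± 1.28 cm

∂f/∂d_o = (d_i/(d_o+d_i))² = 0.188;  ∂f/∂d_i = (d_o/(d_o+d_i))² = 0.321
δf = √((∂f/∂d_o · δd_o)² + (∂f/∂d_i · δd_i)²) = √(0.155 + 1.49) = 1.28 cm
f = 26.1 cm.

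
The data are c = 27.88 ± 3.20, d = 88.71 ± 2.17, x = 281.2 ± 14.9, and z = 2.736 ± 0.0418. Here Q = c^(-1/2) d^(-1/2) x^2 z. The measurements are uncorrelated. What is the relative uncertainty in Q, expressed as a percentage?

Products/powers → add relative errors in quadrature, weighted by exponent:
  (−½·δc/c)² = (-0.5×0.115)² = 0.00329;  (−½·δd/d)² = (-0.5×0.0245)² = 0.000150;  (2·δx/x)² = (2×0.0530)² = 0.0112;  (1·δz/z)² = (1×0.0153)² = 0.000233
δQ/Q = √(0.0149) = 0.122

12.2%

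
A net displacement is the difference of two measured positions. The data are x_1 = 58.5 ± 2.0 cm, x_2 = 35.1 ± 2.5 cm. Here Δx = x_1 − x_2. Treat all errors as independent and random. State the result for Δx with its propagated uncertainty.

Each term contributes (cᵢ δxᵢ)² to (δΔx)²:
  (δx_1)² = 4.00;  (δx_2)² = 6.25
δΔx = √(10.2) = 3.20 cm
Δx = 23.4 cm.

23.4 ± 3.20 cm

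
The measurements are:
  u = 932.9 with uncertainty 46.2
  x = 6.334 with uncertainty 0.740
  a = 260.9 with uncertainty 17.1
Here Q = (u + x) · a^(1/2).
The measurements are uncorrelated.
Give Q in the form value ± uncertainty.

15170 ± 897

Let w = u + x = 939.2. δw = √(δu² + δx²) = √(2130 + 0.548) = 46.2, so δw/w = 0.0492.
Q is then a monomial in w, a:
δQ/Q = √((δw/w)² + (½·δa/a)²) = √(0.00242 + 0.00107) = 0.0591
Q = 15170, so δQ = 0.0591 × 15170 = 897.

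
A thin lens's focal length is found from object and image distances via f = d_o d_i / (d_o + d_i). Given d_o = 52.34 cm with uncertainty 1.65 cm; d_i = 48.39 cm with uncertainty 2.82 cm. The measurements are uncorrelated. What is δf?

∂f/∂d_o = (d_i/(d_o+d_i))² = 0.231;  ∂f/∂d_i = (d_o/(d_o+d_i))² = 0.270
δf = √((∂f/∂d_o · δd_o)² + (∂f/∂d_i · δd_i)²) = √(0.145 + 0.580) = 0.851 cm

0.851 cm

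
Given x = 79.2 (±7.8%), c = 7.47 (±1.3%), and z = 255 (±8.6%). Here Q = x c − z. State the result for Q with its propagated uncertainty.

337 ± 51.7

Let p = x·c = 592. δp/p = √((1·δx/x)² + (1·δc/c)²) = √(0.00608 + 0.000169) = 0.0791, so δp = 46.8.
Q = p − z: δQ = √(δp² + δz²) = √(2190 + 481) = 51.7
Q = 337.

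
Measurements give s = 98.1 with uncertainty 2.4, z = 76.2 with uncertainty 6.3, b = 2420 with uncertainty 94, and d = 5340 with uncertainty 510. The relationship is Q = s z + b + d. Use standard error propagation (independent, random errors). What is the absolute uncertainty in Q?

Let p = s·z = 7480. δp/p = √((1·δs/s)² + (1·δz/z)²) = √(0.000599 + 0.00684) = 0.0862, so δp = 645.
Q = p + b + d: δQ = √(δp² + δb² + δd²) = √(4.15e+05 + 8840 + 2.6e+05) = 827

827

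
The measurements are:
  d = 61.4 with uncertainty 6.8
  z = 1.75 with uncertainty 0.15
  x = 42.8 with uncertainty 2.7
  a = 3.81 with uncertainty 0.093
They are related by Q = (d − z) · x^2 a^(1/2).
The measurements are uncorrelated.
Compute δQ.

36400

Let u = d − z = 59.6. δu = √(δd² + δz²) = √(46.2 + 0.0225) = 6.80, so δu/u = 0.114.
Q is then a monomial in u, x, a:
δQ/Q = √((δu/u)² + (2·δx/x)² + (½·δa/a)²) = √(0.0130 + 0.0159 + 0.000149) = 0.170
Q = 2.13e+05, so δQ = 0.170 × 2.13e+05 = 36400.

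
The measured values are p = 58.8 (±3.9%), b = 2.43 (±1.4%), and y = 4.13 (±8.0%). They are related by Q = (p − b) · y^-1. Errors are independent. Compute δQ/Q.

Let u = p − b = 56.4. δu = √(δp² + δb²) = √(5.26 + 0.00116) = 2.29, so δu/u = 0.0407.
Q is then a monomial in u, y:
δQ/Q = √((δu/u)² + (-1·δy/y)²) = √(0.00166 + 0.00640) = 0.0898

0.0898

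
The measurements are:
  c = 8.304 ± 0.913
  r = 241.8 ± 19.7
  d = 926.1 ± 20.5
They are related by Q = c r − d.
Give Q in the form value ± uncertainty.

1082 ± 276

Let p = c·r = 2008. δp/p = √((1·δc/c)² + (1·δr/r)²) = √(0.0121 + 0.00664) = 0.137, so δp = 275.
Q = p − d: δQ = √(δp² + δd²) = √(75500 + 420) = 276
Q = 1082.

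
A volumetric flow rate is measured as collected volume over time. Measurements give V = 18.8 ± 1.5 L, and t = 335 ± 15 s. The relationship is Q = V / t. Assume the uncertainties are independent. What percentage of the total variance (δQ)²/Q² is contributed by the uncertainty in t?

24.0%

(δQ/Q)² = (1·δV/V)² + (-1·δt/t)²
  V term: (1×0.0798)² = 0.00637
  t term: (-1×0.0448)² = 0.00200
Total = 0.00837. Share from t = 0.00200/0.00837 = 0.240.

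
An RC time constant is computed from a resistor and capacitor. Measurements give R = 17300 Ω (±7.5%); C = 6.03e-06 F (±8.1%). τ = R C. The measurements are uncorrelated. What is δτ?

For a monomial τ ∝ R, C, fractional errors add in quadrature:
  (1·δR/R)² = (1×0.0750)² = 0.00562;  (1·δC/C)² = (1×0.0810)² = 0.00656
δτ/τ = √(0.0122) = 0.110
τ = 0.104 s, so δτ = 0.110 × 0.104 = 0.0115 s.

0.0115 s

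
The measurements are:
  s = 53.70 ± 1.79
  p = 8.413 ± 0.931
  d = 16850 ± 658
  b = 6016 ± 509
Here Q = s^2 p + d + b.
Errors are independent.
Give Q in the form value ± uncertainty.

Let w = s^2·p = 24260. δw/w = √((2·δs/s)² + (1·δp/p)²) = √(0.00444 + 0.0122) = 0.129, so δw = 3130.
Q = w + d + b: δQ = √(δw² + δd² + δb²) = √(9.82e+06 + 4.33e+05 + 2.59e+05) = 3240
Q = 47130.

47130 ± 3240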